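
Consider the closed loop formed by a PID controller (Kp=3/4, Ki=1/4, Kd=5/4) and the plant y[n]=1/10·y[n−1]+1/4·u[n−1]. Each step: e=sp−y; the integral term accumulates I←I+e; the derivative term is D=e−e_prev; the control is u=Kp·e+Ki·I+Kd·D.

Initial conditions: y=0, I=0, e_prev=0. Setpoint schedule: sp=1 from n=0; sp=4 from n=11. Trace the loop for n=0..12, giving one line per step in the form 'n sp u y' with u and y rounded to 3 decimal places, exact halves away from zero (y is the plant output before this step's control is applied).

(exact arithmetic carried between steps; '≈' marks a value shown rounded to 6 d.p. or computed from one; I and e_prev carry over from the previous line; the table rounds u and y to 3 d.p., halves away from zero)
n=0: y=0, sp=1, e=sp−y=1; I=1, D=e−e_prev=1; u=3/4·1+1/4·1+5/4·1=2.25; next y=1/10·0+1/4·2.25=0.5625
n=1: y=0.5625, sp=1, e=sp−y=0.4375; I=1.4375, D=e−e_prev=-0.5625; u=3/4·0.4375+1/4·1.4375+5/4·(-0.5625)=-0.015625; next y=1/10·0.5625+1/4·(-0.015625)≈0.052344
n=2: y≈0.052344, sp=1, e=sp−y≈0.947656; I≈2.385156, D=e−e_prev≈0.510156; u=3/4·0.947656+1/4·2.385156+5/4·0.510156≈1.944727; next y=1/10·0.052344+1/4·1.944727≈0.491416
n=3: y≈0.491416, sp=1, e=sp−y≈0.508584; I≈2.893740, D=e−e_prev≈-0.439072; u=3/4·0.508584+1/4·2.893740+5/4·(-0.439072)≈0.556033; next y=1/10·0.491416+1/4·0.556033≈0.188150
n=4: y≈0.188150, sp=1, e=sp−y≈0.811850; I≈3.705590, D=e−e_prev≈0.303266; u=3/4·0.811850+1/4·3.705590+5/4·0.303266≈1.914368; next y=1/10·0.188150+1/4·1.914368≈0.497407
n=5: y≈0.497407, sp=1, e=sp−y≈0.502593; I≈4.208183, D=e−e_prev≈-0.309257; u=3/4·0.502593+1/4·4.208183+5/4·(-0.309257)≈1.042419; next y=1/10·0.497407+1/4·1.042419≈0.310345
n=6: y≈0.310345, sp=1, e=sp−y≈0.689655; I≈4.897838, D=e−e_prev≈0.187062; u=3/4·0.689655+1/4·4.897838+5/4·0.187062≈1.975527; next y=1/10·0.310345+1/4·1.975527≈0.524916
n=7: y≈0.524916, sp=1, e=sp−y≈0.475084; I≈5.372922, D=e−e_prev≈-0.214571; u=3/4·0.475084+1/4·5.372922+5/4·(-0.214571)≈1.431330; next y=1/10·0.524916+1/4·1.431330≈0.410324
n=8: y≈0.410324, sp=1, e=sp−y≈0.589676; I≈5.962598, D=e−e_prev≈0.114592; u=3/4·0.589676+1/4·5.962598+5/4·0.114592≈2.076147; next y=1/10·0.410324+1/4·2.076147≈0.560069
n=9: y≈0.560069, sp=1, e=sp−y≈0.439931; I≈6.402528, D=e−e_prev≈-0.149745; u=3/4·0.439931+1/4·6.402528+5/4·(-0.149745)≈1.743399; next y=1/10·0.560069+1/4·1.743399≈0.491857
n=10: y≈0.491857, sp=1, e=sp−y≈0.508143; I≈6.910672, D=e−e_prev≈0.068212; u=3/4·0.508143+1/4·6.910672+5/4·0.068212≈2.194041; next y=1/10·0.491857+1/4·2.194041≈0.597696
n=11: y≈0.597696, sp=4, e=sp−y≈3.402304; I≈10.312976, D=e−e_prev≈2.894161; u=3/4·3.402304+1/4·10.312976+5/4·2.894161≈8.747673; next y=1/10·0.597696+1/4·8.747673≈2.246688
n=12: y≈2.246688, sp=4, e=sp−y≈1.753312; I≈12.066288, D=e−e_prev≈-1.648992; u=3/4·1.753312+1/4·12.066288+5/4·(-1.648992)≈2.270316; next y=1/10·2.246688+1/4·2.270316≈0.792248

0 1 2.250 0.000
1 1 -0.016 0.563
2 1 1.945 0.052
3 1 0.556 0.491
4 1 1.914 0.188
5 1 1.042 0.497
6 1 1.976 0.310
7 1 1.431 0.525
8 1 2.076 0.410
9 1 1.743 0.560
10 1 2.194 0.492
11 4 8.748 0.598
12 4 2.270 2.247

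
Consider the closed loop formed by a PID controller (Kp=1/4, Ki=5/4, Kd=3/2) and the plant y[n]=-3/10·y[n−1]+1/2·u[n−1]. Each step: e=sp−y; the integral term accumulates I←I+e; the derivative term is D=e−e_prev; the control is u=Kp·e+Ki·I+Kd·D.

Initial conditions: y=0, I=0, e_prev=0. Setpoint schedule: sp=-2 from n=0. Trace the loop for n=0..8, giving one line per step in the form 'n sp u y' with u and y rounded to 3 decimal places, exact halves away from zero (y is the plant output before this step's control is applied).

0 -2 -6.000 0.000
1 -2 3.500 -3.000
2 -2 -16.700 2.650
3 -2 21.348 -9.145
4 -2 -55.101 13.417
5 -2 94.449 -31.575
6 -2 -200.889 56.697
7 -2 380.601 -117.453
8 -2 -765.278 225.537

(exact arithmetic carried between steps; '≈' marks a value shown rounded to 6 d.p. or computed from one; I and e_prev carry over from the previous line; the table rounds u and y to 3 d.p., halves away from zero)
n=0: y=0, sp=-2, e=sp−y=-2; I=-2, D=e−e_prev=-2; u=1/4·(-2)+5/4·(-2)+3/2·(-2)=-6; next y=-3/10·0+1/2·(-6)=-3
n=1: y=-3, sp=-2, e=sp−y=1; I=-1, D=e−e_prev=3; u=1/4·1+5/4·(-1)+3/2·3=3.5; next y=-3/10·(-3)+1/2·3.5=2.65
n=2: y=2.65, sp=-2, e=sp−y=-4.65; I=-5.65, D=e−e_prev=-5.65; u=1/4·(-4.65)+5/4·(-5.65)+3/2·(-5.65)=-16.7; next y=-3/10·2.65+1/2·(-16.7)=-9.145
n=3: y=-9.145, sp=-2, e=sp−y=7.145; I=1.495, D=e−e_prev=11.795; u=1/4·7.145+5/4·1.495+3/2·11.795=21.3475; next y=-3/10·(-9.145)+1/2·21.3475=13.41725
n=4: y=13.41725, sp=-2, e=sp−y=-15.41725; I=-13.92225, D=e−e_prev=-22.56225; u=1/4·(-15.41725)+5/4·(-13.92225)+3/2·(-22.56225)=-55.1005; next y=-3/10·13.41725+1/2·(-55.1005)=-31.575425
n=5: y=-31.575425, sp=-2, e=sp−y=29.575425; I=15.653175, D=e−e_prev=44.992675; u=1/4·29.575425+5/4·15.653175+3/2·44.992675≈94.449338; next y=-3/10·(-31.575425)+1/2·94.449338≈56.697296
n=6: y≈56.697296, sp=-2, e=sp−y≈-58.697296; I≈-43.044121, D=e−e_prev≈-88.272721; u=1/4·(-58.697296)+5/4·(-43.044121)+3/2·(-88.272721)≈-200.888558; next y=-3/10·56.697296+1/2·(-200.888558)≈-117.453468
n=7: y≈-117.453468, sp=-2, e=sp−y≈115.453468; I≈72.409346, D=e−e_prev≈174.150764; u=1/4·115.453468+5/4·72.409346+3/2·174.150764≈380.601196; next y=-3/10·(-117.453468)+1/2·380.601196≈225.536638
n=8: y≈225.536638, sp=-2, e=sp−y≈-227.536638; I≈-155.127292, D=e−e_prev≈-342.990106; u=1/4·(-227.536638)+5/4·(-155.127292)+3/2·(-342.990106)≈-765.278433; next y=-3/10·225.536638+1/2·(-765.278433)≈-450.300208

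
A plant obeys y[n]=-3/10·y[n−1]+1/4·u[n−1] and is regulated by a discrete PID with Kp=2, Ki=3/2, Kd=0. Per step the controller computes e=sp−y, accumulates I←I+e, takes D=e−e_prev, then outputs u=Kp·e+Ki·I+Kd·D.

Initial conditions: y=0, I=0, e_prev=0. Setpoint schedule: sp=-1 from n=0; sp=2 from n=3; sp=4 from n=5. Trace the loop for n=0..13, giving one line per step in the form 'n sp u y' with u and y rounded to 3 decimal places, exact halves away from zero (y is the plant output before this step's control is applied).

0 -1 -3.500 0.000
1 -1 -1.938 -0.875
2 -1 -4.411 -0.222
3 2 7.772 -1.036
4 2 0.811 2.254
5 4 16.976 -0.473
6 4 6.678 4.386
7 4 20.212 0.354
8 4 9.606 4.947
9 4 22.288 0.917
10 4 11.584 5.297
11 4 23.604 1.307
12 4 12.937 5.509
13 4 24.419 1.581

(exact arithmetic carried between steps; '≈' marks a value shown rounded to 6 d.p. or computed from one; I and e_prev carry over from the previous line; the table rounds u and y to 3 d.p., halves away from zero)
n=0: y=0, sp=-1, e=sp−y=-1; I=-1, D=e−e_prev=-1; u=2·(-1)+3/2·(-1)+0·(-1)=-3.5; next y=-3/10·0+1/4·(-3.5)=-0.875
n=1: y=-0.875, sp=-1, e=sp−y=-0.125; I=-1.125, D=e−e_prev=0.875; u=2·(-0.125)+3/2·(-1.125)+0·0.875=-1.9375; next y=-3/10·(-0.875)+1/4·(-1.9375)=-0.221875
n=2: y=-0.221875, sp=-1, e=sp−y=-0.778125; I=-1.903125, D=e−e_prev=-0.653125; u=2·(-0.778125)+3/2·(-1.903125)+0·(-0.653125)≈-4.410938; next y=-3/10·(-0.221875)+1/4·(-4.410938)≈-1.036172
n=3: y≈-1.036172, sp=2, e=sp−y≈3.036172; I≈1.133047, D=e−e_prev≈3.814297; u=2·3.036172+3/2·1.133047+0·3.814297≈7.771914; next y=-3/10·(-1.036172)+1/4·7.771914≈2.253830
n=4: y≈2.253830, sp=2, e=sp−y≈-0.253830; I≈0.879217, D=e−e_prev≈-3.290002; u=2·(-0.253830)+3/2·0.879217+0·(-3.290002)≈0.811165; next y=-3/10·2.253830+1/4·0.811165≈-0.473358
n=5: y≈-0.473358, sp=4, e=sp−y≈4.473358; I≈5.352575, D=e−e_prev≈4.727188; u=2·4.473358+3/2·5.352575+0·4.727188≈16.975577; next y=-3/10·(-0.473358)+1/4·16.975577≈4.385902
n=6: y≈4.385902, sp=4, e=sp−y≈-0.385902; I≈4.966673, D=e−e_prev≈-4.859259; u=2·(-0.385902)+3/2·4.966673+0·(-4.859259)≈6.678206; next y=-3/10·4.385902+1/4·6.678206≈0.353781
n=7: y≈0.353781, sp=4, e=sp−y≈3.646219; I≈8.612892, D=e−e_prev≈4.032121; u=2·3.646219+3/2·8.612892+0·4.032121≈20.211776; next y=-3/10·0.353781+1/4·20.211776≈4.946810
n=8: y≈4.946810, sp=4, e=sp−y≈-0.946810; I≈7.666082, D=e−e_prev≈-4.593029; u=2·(-0.946810)+3/2·7.666082+0·(-4.593029)≈9.605504; next y=-3/10·4.946810+1/4·9.605504≈0.917333
n=9: y≈0.917333, sp=4, e=sp−y≈3.082667; I≈10.748749, D=e−e_prev≈4.029477; u=2·3.082667+3/2·10.748749+0·4.029477≈22.288457; next y=-3/10·0.917333+1/4·22.288457≈5.296914
n=10: y≈5.296914, sp=4, e=sp−y≈-1.296914; I≈9.451835, D=e−e_prev≈-4.379581; u=2·(-1.296914)+3/2·9.451835+0·(-4.379581)≈11.583923; next y=-3/10·5.296914+1/4·11.583923≈1.306906
n=11: y≈1.306906, sp=4, e=sp−y≈2.693094; I≈12.144928, D=e−e_prev≈3.990008; u=2·2.693094+3/2·12.144928+0·3.990008≈23.603579; next y=-3/10·1.306906+1/4·23.603579≈5.508823
n=12: y≈5.508823, sp=4, e=sp−y≈-1.508823; I≈10.636105, D=e−e_prev≈-4.201916; u=2·(-1.508823)+3/2·10.636105+0·(-4.201916)≈12.936512; next y=-3/10·5.508823+1/4·12.936512≈1.581481
n=13: y≈1.581481, sp=4, e=sp−y≈2.418519; I≈13.054624, D=e−e_prev≈3.927342; u=2·2.418519+3/2·13.054624+0·3.927342≈24.418974; next y=-3/10·1.581481+1/4·24.418974≈5.630299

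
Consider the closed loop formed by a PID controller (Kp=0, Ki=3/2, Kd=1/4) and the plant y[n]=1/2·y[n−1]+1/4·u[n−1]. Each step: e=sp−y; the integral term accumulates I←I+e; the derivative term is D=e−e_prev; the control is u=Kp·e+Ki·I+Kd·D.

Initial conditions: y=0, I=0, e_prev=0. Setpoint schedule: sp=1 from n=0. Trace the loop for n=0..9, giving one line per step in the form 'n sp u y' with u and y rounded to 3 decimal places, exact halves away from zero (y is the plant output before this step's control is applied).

0 1 1.750 0.000
1 1 2.234 0.438
2 1 2.593 0.777
3 1 2.558 1.037
4 1 2.355 1.158
5 1 2.132 1.168
6 1 1.972 1.117
7 1 1.898 1.051
8 1 1.894 1.000
9 1 1.928 0.974

(exact arithmetic carried between steps; '≈' marks a value shown rounded to 6 d.p. or computed from one; I and e_prev carry over from the previous line; the table rounds u and y to 3 d.p., halves away from zero)
n=0: y=0, sp=1, e=sp−y=1; I=1, D=e−e_prev=1; u=0·1+3/2·1+1/4·1=1.75; next y=1/2·0+1/4·1.75=0.4375
n=1: y=0.4375, sp=1, e=sp−y=0.5625; I=1.5625, D=e−e_prev=-0.4375; u=0·0.5625+3/2·1.5625+1/4·(-0.4375)=2.234375; next y=1/2·0.4375+1/4·2.234375≈0.777344
n=2: y≈0.777344, sp=1, e=sp−y≈0.222656; I≈1.785156, D=e−e_prev≈-0.339844; u=0·0.222656+3/2·1.785156+1/4·(-0.339844)≈2.592773; next y=1/2·0.777344+1/4·2.592773≈1.036865
n=3: y≈1.036865, sp=1, e=sp−y≈-0.036865; I≈1.748291, D=e−e_prev≈-0.259521; u=0·(-0.036865)+3/2·1.748291+1/4·(-0.259521)≈2.557556; next y=1/2·1.036865+1/4·2.557556≈1.157822
n=4: y≈1.157822, sp=1, e=sp−y≈-0.157822; I≈1.590469, D=e−e_prev≈-0.120956; u=0·(-0.157822)+3/2·1.590469+1/4·(-0.120956)≈2.355465; next y=1/2·1.157822+1/4·2.355465≈1.167777
n=5: y≈1.167777, sp=1, e=sp−y≈-0.167777; I≈1.422692, D=e−e_prev≈-0.009955; u=0·(-0.167777)+3/2·1.422692+1/4·(-0.009955)≈2.131550; next y=1/2·1.167777+1/4·2.131550≈1.116776
n=6: y≈1.116776, sp=1, e=sp−y≈-0.116776; I≈1.305916, D=e−e_prev≈0.051001; u=0·(-0.116776)+3/2·1.305916+1/4·0.051001≈1.971625; next y=1/2·1.116776+1/4·1.971625≈1.051294
n=7: y≈1.051294, sp=1, e=sp−y≈-0.051294; I≈1.254622, D=e−e_prev≈0.065482; u=0·(-0.051294)+3/2·1.254622+1/4·0.065482≈1.898304; next y=1/2·1.051294+1/4·1.898304≈1.000223
n=8: y≈1.000223, sp=1, e=sp−y≈-0.000223; I≈1.254399, D=e−e_prev≈0.051071; u=0·(-0.000223)+3/2·1.254399+1/4·0.051071≈1.894367; next y=1/2·1.000223+1/4·1.894367≈0.973703
n=9: y≈0.973703, sp=1, e=sp−y≈0.026297; I≈1.280696, D=e−e_prev≈0.026520; u=0·0.026297+3/2·1.280696+1/4·0.026520≈1.927674; next y=1/2·0.973703+1/4·1.927674≈0.968770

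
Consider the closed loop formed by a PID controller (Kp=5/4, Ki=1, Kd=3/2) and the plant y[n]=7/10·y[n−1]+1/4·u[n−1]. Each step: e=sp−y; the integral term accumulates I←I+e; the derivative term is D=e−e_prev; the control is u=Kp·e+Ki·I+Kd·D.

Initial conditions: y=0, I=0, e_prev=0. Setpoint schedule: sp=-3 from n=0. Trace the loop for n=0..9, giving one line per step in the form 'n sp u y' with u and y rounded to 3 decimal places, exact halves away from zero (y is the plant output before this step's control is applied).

(exact arithmetic carried between steps; '≈' marks a value shown rounded to 6 d.p. or computed from one; I and e_prev carry over from the previous line; the table rounds u and y to 3 d.p., halves away from zero)
n=0: y=0, sp=-3, e=sp−y=-3; I=-3, D=e−e_prev=-3; u=5/4·(-3)+1·(-3)+3/2·(-3)=-11.25; next y=7/10·0+1/4·(-11.25)=-2.8125
n=1: y=-2.8125, sp=-3, e=sp−y=-0.1875; I=-3.1875, D=e−e_prev=2.8125; u=5/4·(-0.1875)+1·(-3.1875)+3/2·2.8125=0.796875; next y=7/10·(-2.8125)+1/4·0.796875≈-1.769531
n=2: y≈-1.769531, sp=-3, e=sp−y≈-1.230469; I≈-4.417969, D=e−e_prev≈-1.042969; u=5/4·(-1.230469)+1·(-4.417969)+3/2·(-1.042969)≈-7.520508; next y=7/10·(-1.769531)+1/4·(-7.520508)≈-3.118799
n=3: y≈-3.118799, sp=-3, e=sp−y≈0.118799; I≈-4.299170, D=e−e_prev≈1.349268; u=5/4·0.118799+1·(-4.299170)+3/2·1.349268≈-2.126770; next y=7/10·(-3.118799)+1/4·(-2.126770)≈-2.714852
n=4: y≈-2.714852, sp=-3, e=sp−y≈-0.285148; I≈-4.584318, D=e−e_prev≈-0.403947; u=5/4·(-0.285148)+1·(-4.584318)+3/2·(-0.403947)≈-5.546674; next y=7/10·(-2.714852)+1/4·(-5.546674)≈-3.287065
n=5: y≈-3.287065, sp=-3, e=sp−y≈0.287065; I≈-4.297253, D=e−e_prev≈0.572213; u=5/4·0.287065+1·(-4.297253)+3/2·0.572213≈-3.080103; next y=7/10·(-3.287065)+1/4·(-3.080103)≈-3.070971
n=6: y≈-3.070971, sp=-3, e=sp−y≈0.070971; I≈-4.226282, D=e−e_prev≈-0.216094; u=5/4·0.070971+1·(-4.226282)+3/2·(-0.216094)≈-4.461709; next y=7/10·(-3.070971)+1/4·(-4.461709)≈-3.265107
n=7: y≈-3.265107, sp=-3, e=sp−y≈0.265107; I≈-3.961175, D=e−e_prev≈0.194136; u=5/4·0.265107+1·(-3.961175)+3/2·0.194136≈-3.338588; next y=7/10·(-3.265107)+1/4·(-3.338588)≈-3.120222
n=8: y≈-3.120222, sp=-3, e=sp−y≈0.120222; I≈-3.840954, D=e−e_prev≈-0.144885; u=5/4·0.120222+1·(-3.840954)+3/2·(-0.144885)≈-3.908004; next y=7/10·(-3.120222)+1/4·(-3.908004)≈-3.161156
n=9: y≈-3.161156, sp=-3, e=sp−y≈0.161156; I≈-3.679797, D=e−e_prev≈0.040934; u=5/4·0.161156+1·(-3.679797)+3/2·0.040934≈-3.416950; next y=7/10·(-3.161156)+1/4·(-3.416950)≈-3.067047

0 -3 -11.250 0.000
1 -3 0.797 -2.813
2 -3 -7.521 -1.770
3 -3 -2.127 -3.119
4 -3 -5.547 -2.715
5 -3 -3.080 -3.287
6 -3 -4.462 -3.071
7 -3 -3.339 -3.265
8 -3 -3.908 -3.120
9 -3 -3.417 -3.161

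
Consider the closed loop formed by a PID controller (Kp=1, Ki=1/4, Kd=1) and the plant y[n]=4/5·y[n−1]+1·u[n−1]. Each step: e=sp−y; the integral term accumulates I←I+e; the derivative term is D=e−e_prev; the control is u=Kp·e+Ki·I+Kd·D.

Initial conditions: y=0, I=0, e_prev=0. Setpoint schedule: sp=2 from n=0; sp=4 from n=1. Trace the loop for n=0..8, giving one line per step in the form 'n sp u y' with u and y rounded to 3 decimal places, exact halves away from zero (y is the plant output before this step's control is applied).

(exact arithmetic carried between steps; '≈' marks a value shown rounded to 6 d.p. or computed from one; I and e_prev carry over from the previous line; the table rounds u and y to 3 d.p., halves away from zero)
n=0: y=0, sp=2, e=sp−y=2; I=2, D=e−e_prev=2; u=1·2+1/4·2+1·2=4.5; next y=4/5·0+1·4.5=4.5
n=1: y=4.5, sp=4, e=sp−y=-0.5; I=1.5, D=e−e_prev=-2.5; u=1·(-0.5)+1/4·1.5+1·(-2.5)=-2.625; next y=4/5·4.5+1·(-2.625)=0.975
n=2: y=0.975, sp=4, e=sp−y=3.025; I=4.525, D=e−e_prev=3.525; u=1·3.025+1/4·4.525+1·3.525=7.68125; next y=4/5·0.975+1·7.68125=8.46125
n=3: y=8.46125, sp=4, e=sp−y=-4.46125; I=0.06375, D=e−e_prev=-7.48625; u=1·(-4.46125)+1/4·0.06375+1·(-7.48625)≈-11.931563; next y=4/5·8.46125+1·(-11.931563)≈-5.162563
n=4: y≈-5.162563, sp=4, e=sp−y≈9.162563; I≈9.226313, D=e−e_prev≈13.623813; u=1·9.162563+1/4·9.226313+1·13.623813≈25.092953; next y=4/5·(-5.162563)+1·25.092953≈20.962903
n=5: y≈20.962903, sp=4, e=sp−y≈-16.962903; I≈-7.736591, D=e−e_prev≈-26.125466; u=1·(-16.962903)+1/4·(-7.736591)+1·(-26.125466)≈-45.022516; next y=4/5·20.962903+1·(-45.022516)≈-28.252194
n=6: y≈-28.252194, sp=4, e=sp−y≈32.252194; I≈24.515603, D=e−e_prev≈49.215097; u=1·32.252194+1/4·24.515603+1·49.215097≈87.596192; next y=4/5·(-28.252194)+1·87.596192≈64.994437
n=7: y≈64.994437, sp=4, e=sp−y≈-60.994437; I≈-36.478833, D=e−e_prev≈-93.246631; u=1·(-60.994437)+1/4·(-36.478833)+1·(-93.246631)≈-163.360776; next y=4/5·64.994437+1·(-163.360776)≈-111.365226
n=8: y≈-111.365226, sp=4, e=sp−y≈115.365226; I≈78.886393, D=e−e_prev≈176.359663; u=1·115.365226+1/4·78.886393+1·176.359663≈311.446487; next y=4/5·(-111.365226)+1·311.446487≈222.354306

0 2 4.500 0.000
1 4 -2.625 4.500
2 4 7.681 0.975
3 4 -11.932 8.461
4 4 25.093 -5.163
5 4 -45.023 20.963
6 4 87.596 -28.252
7 4 -163.361 64.994
8 4 311.446 -111.365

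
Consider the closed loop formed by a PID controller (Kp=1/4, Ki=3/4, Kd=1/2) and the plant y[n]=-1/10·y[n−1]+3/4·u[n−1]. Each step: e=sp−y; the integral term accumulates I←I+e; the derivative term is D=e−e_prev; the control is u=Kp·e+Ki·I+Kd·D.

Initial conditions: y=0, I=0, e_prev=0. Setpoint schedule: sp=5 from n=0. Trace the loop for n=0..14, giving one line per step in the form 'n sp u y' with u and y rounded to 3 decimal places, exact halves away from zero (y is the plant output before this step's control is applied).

(exact arithmetic carried between steps; '≈' marks a value shown rounded to 6 d.p. or computed from one; I and e_prev carry over from the previous line; the table rounds u and y to 3 d.p., halves away from zero)
n=0: y=0, sp=5, e=sp−y=5; I=5, D=e−e_prev=5; u=1/4·5+3/4·5+1/2·5=7.5; next y=-1/10·0+3/4·7.5=5.625
n=1: y=5.625, sp=5, e=sp−y=-0.625; I=4.375, D=e−e_prev=-5.625; u=1/4·(-0.625)+3/4·4.375+1/2·(-5.625)=0.3125; next y=-1/10·5.625+3/4·0.3125=-0.328125
n=2: y=-0.328125, sp=5, e=sp−y=5.328125; I=9.703125, D=e−e_prev=5.953125; u=1/4·5.328125+3/4·9.703125+1/2·5.953125≈11.585938; next y=-1/10·(-0.328125)+3/4·11.585938≈8.722266
n=3: y≈8.722266, sp=5, e=sp−y≈-3.722266; I≈5.980859, D=e−e_prev≈-9.050391; u=1/4·(-3.722266)+3/4·5.980859+1/2·(-9.050391)≈-0.970117; next y=-1/10·8.722266+3/4·(-0.970117)≈-1.599814
n=4: y≈-1.599814, sp=5, e=sp−y≈6.599814; I≈12.580674, D=e−e_prev≈10.322080; u=1/4·6.599814+3/4·12.580674+1/2·10.322080≈16.246499; next y=-1/10·(-1.599814)+3/4·16.246499≈12.344856
n=5: y≈12.344856, sp=5, e=sp−y≈-7.344856; I≈5.235818, D=e−e_prev≈-13.944670; u=1/4·(-7.344856)+3/4·5.235818+1/2·(-13.944670)≈-4.881685; next y=-1/10·12.344856+3/4·(-4.881685)≈-4.895750
n=6: y≈-4.895750, sp=5, e=sp−y≈9.895750; I≈15.131568, D=e−e_prev≈17.240605; u=1/4·9.895750+3/4·15.131568+1/2·17.240605≈22.442916; next y=-1/10·(-4.895750)+3/4·22.442916≈17.321762
n=7: y≈17.321762, sp=5, e=sp−y≈-12.321762; I≈2.809806, D=e−e_prev≈-22.217512; u=1/4·(-12.321762)+3/4·2.809806+1/2·(-22.217512)≈-12.081842; next y=-1/10·17.321762+3/4·(-12.081842)≈-10.793558
n=8: y≈-10.793558, sp=5, e=sp−y≈15.793558; I≈18.603363, D=e−e_prev≈28.115319; u=1/4·15.793558+3/4·18.603363+1/2·28.115319≈31.958572; next y=-1/10·(-10.793558)+3/4·31.958572≈25.048285
n=9: y≈25.048285, sp=5, e=sp−y≈-20.048285; I≈-1.444921, D=e−e_prev≈-35.841842; u=1/4·(-20.048285)+3/4·(-1.444921)+1/2·(-35.841842)≈-24.016683; next y=-1/10·25.048285+3/4·(-24.016683)≈-20.517341
n=10: y≈-20.517341, sp=5, e=sp−y≈25.517341; I≈24.072420, D=e−e_prev≈45.565625; u=1/4·25.517341+3/4·24.072420+1/2·45.565625≈47.216463; next y=-1/10·(-20.517341)+3/4·47.216463≈37.464081
n=11: y≈37.464081, sp=5, e=sp−y≈-32.464081; I≈-8.391661, D=e−e_prev≈-57.981422; u=1/4·(-32.464081)+3/4·(-8.391661)+1/2·(-57.981422)≈-43.400477; next y=-1/10·37.464081+3/4·(-43.400477)≈-36.296766
n=12: y≈-36.296766, sp=5, e=sp−y≈41.296766; I≈32.905105, D=e−e_prev≈73.760847; u=1/4·41.296766+3/4·32.905105+1/2·73.760847≈71.883443; next y=-1/10·(-36.296766)+3/4·71.883443≈57.542259
n=13: y≈57.542259, sp=5, e=sp−y≈-52.542259; I≈-19.637155, D=e−e_prev≈-93.839025; u=1/4·(-52.542259)+3/4·(-19.637155)+1/2·(-93.839025)≈-74.782943; next y=-1/10·57.542259+3/4·(-74.782943)≈-61.841433
n=14: y≈-61.841433, sp=5, e=sp−y≈66.841433; I≈47.204279, D=e−e_prev≈119.383692; u=1/4·66.841433+3/4·47.204279+1/2·119.383692≈111.805414; next y=-1/10·(-61.841433)+3/4·111.805414≈90.038203

0 5 7.500 0.000
1 5 0.313 5.625
2 5 11.586 -0.328
3 5 -0.970 8.722
4 5 16.246 -1.600
5 5 -4.882 12.345
6 5 22.443 -4.896
7 5 -12.082 17.322
8 5 31.959 -10.794
9 5 -24.017 25.048
10 5 47.216 -20.517
11 5 -43.400 37.464
12 5 71.883 -36.297
13 5 -74.783 57.542
14 5 111.805 -61.841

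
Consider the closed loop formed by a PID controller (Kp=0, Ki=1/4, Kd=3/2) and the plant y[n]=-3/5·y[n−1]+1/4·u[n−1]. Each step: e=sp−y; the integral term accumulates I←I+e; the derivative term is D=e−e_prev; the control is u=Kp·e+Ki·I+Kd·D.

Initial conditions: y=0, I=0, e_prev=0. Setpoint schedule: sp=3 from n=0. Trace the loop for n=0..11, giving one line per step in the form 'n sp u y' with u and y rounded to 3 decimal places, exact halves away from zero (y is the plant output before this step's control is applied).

(exact arithmetic carried between steps; '≈' marks a value shown rounded to 6 d.p. or computed from one; I and e_prev carry over from the previous line; the table rounds u and y to 3 d.p., halves away from zero)
n=0: y=0, sp=3, e=sp−y=3; I=3, D=e−e_prev=3; u=0·3+1/4·3+3/2·3=5.25; next y=-3/5·0+1/4·5.25=1.3125
n=1: y=1.3125, sp=3, e=sp−y=1.6875; I=4.6875, D=e−e_prev=-1.3125; u=0·1.6875+1/4·4.6875+3/2·(-1.3125)=-0.796875; next y=-3/5·1.3125+1/4·(-0.796875)≈-0.986719
n=2: y≈-0.986719, sp=3, e=sp−y≈3.986719; I≈8.674219, D=e−e_prev≈2.299219; u=0·3.986719+1/4·8.674219+3/2·2.299219≈5.617383; next y=-3/5·(-0.986719)+1/4·5.617383≈1.996377
n=3: y≈1.996377, sp=3, e=sp−y≈1.003623; I≈9.677842, D=e−e_prev≈-2.983096; u=0·1.003623+1/4·9.677842+3/2·(-2.983096)≈-2.055183; next y=-3/5·1.996377+1/4·(-2.055183)≈-1.711622
n=4: y≈-1.711622, sp=3, e=sp−y≈4.711622; I≈14.389464, D=e−e_prev≈3.707999; u=0·4.711622+1/4·14.389464+3/2·3.707999≈9.159364; next y=-3/5·(-1.711622)+1/4·9.159364≈3.316814
n=5: y≈3.316814, sp=3, e=sp−y≈-0.316814; I≈14.072650, D=e−e_prev≈-5.028436; u=0·(-0.316814)+1/4·14.072650+3/2·(-5.028436)≈-4.024492; next y=-3/5·3.316814+1/4·(-4.024492)≈-2.996212
n=6: y≈-2.996212, sp=3, e=sp−y≈5.996212; I≈20.068861, D=e−e_prev≈6.313026; u=0·5.996212+1/4·20.068861+3/2·6.313026≈14.486754; next y=-3/5·(-2.996212)+1/4·14.486754≈5.419415
n=7: y≈5.419415, sp=3, e=sp−y≈-2.419415; I≈17.649446, D=e−e_prev≈-8.415627; u=0·(-2.419415)+1/4·17.649446+3/2·(-8.415627)≈-8.211079; next y=-3/5·5.419415+1/4·(-8.211079)≈-5.304419
n=8: y≈-5.304419, sp=3, e=sp−y≈8.304419; I≈25.953865, D=e−e_prev≈10.723834; u=0·8.304419+1/4·25.953865+3/2·10.723834≈22.574218; next y=-3/5·(-5.304419)+1/4·22.574218≈8.826206
n=9: y≈8.826206, sp=3, e=sp−y≈-5.826206; I≈20.127659, D=e−e_prev≈-14.130625; u=0·(-5.826206)+1/4·20.127659+3/2·(-14.130625)≈-16.164022; next y=-3/5·8.826206+1/4·(-16.164022)≈-9.336729
n=10: y≈-9.336729, sp=3, e=sp−y≈12.336729; I≈32.464388, D=e−e_prev≈18.162935; u=0·12.336729+1/4·32.464388+3/2·18.162935≈35.360499; next y=-3/5·(-9.336729)+1/4·35.360499≈14.442162
n=11: y≈14.442162, sp=3, e=sp−y≈-11.442162; I≈21.022226, D=e−e_prev≈-23.778891; u=0·(-11.442162)+1/4·21.022226+3/2·(-23.778891)≈-30.412781; next y=-3/5·14.442162+1/4·(-30.412781)≈-16.268493

0 3 5.250 0.000
1 3 -0.797 1.313
2 3 5.617 -0.987
3 3 -2.055 1.996
4 3 9.159 -1.712
5 3 -4.024 3.317
6 3 14.487 -2.996
7 3 -8.211 5.419
8 3 22.574 -5.304
9 3 -16.164 8.826
10 3 35.360 -9.337
11 3 -30.413 14.442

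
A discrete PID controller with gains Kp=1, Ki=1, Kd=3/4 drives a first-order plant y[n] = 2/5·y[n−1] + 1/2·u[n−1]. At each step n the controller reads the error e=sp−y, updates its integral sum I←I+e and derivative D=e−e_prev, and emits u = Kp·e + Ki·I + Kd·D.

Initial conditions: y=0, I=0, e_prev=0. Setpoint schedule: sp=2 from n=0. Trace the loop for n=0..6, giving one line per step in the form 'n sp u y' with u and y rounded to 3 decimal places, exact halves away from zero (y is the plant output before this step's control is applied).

(exact arithmetic carried between steps; '≈' marks a value shown rounded to 6 d.p. or computed from one; I and e_prev carry over from the previous line; the table rounds u and y to 3 d.p., halves away from zero)
n=0: y=0, sp=2, e=sp−y=2; I=2, D=e−e_prev=2; u=1·2+1·2+3/4·2=5.5; next y=2/5·0+1/2·5.5=2.75
n=1: y=2.75, sp=2, e=sp−y=-0.75; I=1.25, D=e−e_prev=-2.75; u=1·(-0.75)+1·1.25+3/4·(-2.75)=-1.5625; next y=2/5·2.75+1/2·(-1.5625)=0.31875
n=2: y=0.31875, sp=2, e=sp−y=1.68125; I=2.93125, D=e−e_prev=2.43125; u=1·1.68125+1·2.93125+3/4·2.43125≈6.435938; next y=2/5·0.31875+1/2·6.435938≈3.345469
n=3: y≈3.345469, sp=2, e=sp−y≈-1.345469; I≈1.585781, D=e−e_prev≈-3.026719; u=1·(-1.345469)+1·1.585781+3/4·(-3.026719)≈-2.029727; next y=2/5·3.345469+1/2·(-2.029727)≈0.323324
n=4: y≈0.323324, sp=2, e=sp−y≈1.676676; I≈3.262457, D=e−e_prev≈3.022145; u=1·1.676676+1·3.262457+3/4·3.022145≈7.205741; next y=2/5·0.323324+1/2·7.205741≈3.732200
n=5: y≈3.732200, sp=2, e=sp−y≈-1.732200; I≈1.530257, D=e−e_prev≈-3.408876; u=1·(-1.732200)+1·1.530257+3/4·(-3.408876)≈-2.758601; next y=2/5·3.732200+1/2·(-2.758601)≈0.113580
n=6: y≈0.113580, sp=2, e=sp−y≈1.886420; I≈3.416677, D=e−e_prev≈3.618620; u=1·1.886420+1·3.416677+3/4·3.618620≈8.017062; next y=2/5·0.113580+1/2·8.017062≈4.053963

0 2 5.500 0.000
1 2 -1.563 2.750
2 2 6.436 0.319
3 2 -2.030 3.345
4 2 7.206 0.323
5 2 -2.759 3.732
6 2 8.017 0.114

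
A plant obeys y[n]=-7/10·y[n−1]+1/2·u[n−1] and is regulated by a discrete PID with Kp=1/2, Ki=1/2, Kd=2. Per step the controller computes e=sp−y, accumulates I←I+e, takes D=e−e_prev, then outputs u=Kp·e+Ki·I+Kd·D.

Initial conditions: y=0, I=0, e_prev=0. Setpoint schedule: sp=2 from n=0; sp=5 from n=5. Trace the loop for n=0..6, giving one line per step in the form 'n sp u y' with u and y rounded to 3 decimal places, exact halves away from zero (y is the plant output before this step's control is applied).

0 2 6.000 0.000
1 2 -6.000 3.000
2 2 23.800 -5.100
3 2 -50.560 15.470
4 2 138.582 -36.109
5 5 -328.550 94.567
6 5 857.137 -230.472

(exact arithmetic carried between steps; '≈' marks a value shown rounded to 6 d.p. or computed from one; I and e_prev carry over from the previous line; the table rounds u and y to 3 d.p., halves away from zero)
n=0: y=0, sp=2, e=sp−y=2; I=2, D=e−e_prev=2; u=1/2·2+1/2·2+2·2=6; next y=-7/10·0+1/2·6=3
n=1: y=3, sp=2, e=sp−y=-1; I=1, D=e−e_prev=-3; u=1/2·(-1)+1/2·1+2·(-3)=-6; next y=-7/10·3+1/2·(-6)=-5.1
n=2: y=-5.1, sp=2, e=sp−y=7.1; I=8.1, D=e−e_prev=8.1; u=1/2·7.1+1/2·8.1+2·8.1=23.8; next y=-7/10·(-5.1)+1/2·23.8=15.47
n=3: y=15.47, sp=2, e=sp−y=-13.47; I=-5.37, D=e−e_prev=-20.57; u=1/2·(-13.47)+1/2·(-5.37)+2·(-20.57)=-50.56; next y=-7/10·15.47+1/2·(-50.56)=-36.109
n=4: y=-36.109, sp=2, e=sp−y=38.109; I=32.739, D=e−e_prev=51.579; u=1/2·38.109+1/2·32.739+2·51.579=138.582; next y=-7/10·(-36.109)+1/2·138.582=94.5673
n=5: y=94.5673, sp=5, e=sp−y=-89.5673; I=-56.8283, D=e−e_prev=-127.6763; u=1/2·(-89.5673)+1/2·(-56.8283)+2·(-127.6763)=-328.5504; next y=-7/10·94.5673+1/2·(-328.5504)=-230.47231
n=6: y=-230.47231, sp=5, e=sp−y=235.47231; I=178.64401, D=e−e_prev=325.03961; u=1/2·235.47231+1/2·178.64401+2·325.03961=857.13738; next y=-7/10·(-230.47231)+1/2·857.13738=589.899307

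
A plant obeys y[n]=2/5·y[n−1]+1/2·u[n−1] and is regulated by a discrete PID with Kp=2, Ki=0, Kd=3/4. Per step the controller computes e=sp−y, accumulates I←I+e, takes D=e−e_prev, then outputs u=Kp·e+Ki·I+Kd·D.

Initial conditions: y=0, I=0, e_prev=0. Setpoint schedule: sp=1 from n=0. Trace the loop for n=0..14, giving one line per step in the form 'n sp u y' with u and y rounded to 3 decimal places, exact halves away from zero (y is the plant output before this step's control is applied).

(exact arithmetic carried between steps; '≈' marks a value shown rounded to 6 d.p. or computed from one; I and e_prev carry over from the previous line; the table rounds u and y to 3 d.p., halves away from zero)
n=0: y=0, sp=1, e=sp−y=1; I=1, D=e−e_prev=1; u=2·1+0·1+3/4·1=2.75; next y=2/5·0+1/2·2.75=1.375
n=1: y=1.375, sp=1, e=sp−y=-0.375; I=0.625, D=e−e_prev=-1.375; u=2·(-0.375)+0·0.625+3/4·(-1.375)=-1.78125; next y=2/5·1.375+1/2·(-1.78125)=-0.340625
n=2: y=-0.340625, sp=1, e=sp−y=1.340625; I=1.965625, D=e−e_prev=1.715625; u=2·1.340625+0·1.965625+3/4·1.715625≈3.967969; next y=2/5·(-0.340625)+1/2·3.967969≈1.847734
n=3: y≈1.847734, sp=1, e=sp−y≈-0.847734; I≈1.117891, D=e−e_prev≈-2.188359; u=2·(-0.847734)+0·1.117891+3/4·(-2.188359)≈-3.336738; next y=2/5·1.847734+1/2·(-3.336738)≈-0.929275
n=4: y≈-0.929275, sp=1, e=sp−y≈1.929275; I≈3.047166, D=e−e_prev≈2.777010; u=2·1.929275+0·3.047166+3/4·2.777010≈5.941308; next y=2/5·(-0.929275)+1/2·5.941308≈2.598944
n=5: y≈2.598944, sp=1, e=sp−y≈-1.598944; I≈1.448222, D=e−e_prev≈-3.528219; u=2·(-1.598944)+0·1.448222+3/4·(-3.528219)≈-5.844052; next y=2/5·2.598944+1/2·(-5.844052)≈-1.882449
n=6: y≈-1.882449, sp=1, e=sp−y≈2.882449; I≈4.330671, D=e−e_prev≈4.481392; u=2·2.882449+0·4.330671+3/4·4.481392≈9.125941; next y=2/5·(-1.882449)+1/2·9.125941≈3.809991
n=7: y≈3.809991, sp=1, e=sp−y≈-2.809991; I≈1.520679, D=e−e_prev≈-5.692440; u=2·(-2.809991)+0·1.520679+3/4·(-5.692440)≈-9.889313; next y=2/5·3.809991+1/2·(-9.889313)≈-3.420660
n=8: y≈-3.420660, sp=1, e=sp−y≈4.420660; I≈5.941339, D=e−e_prev≈7.230651; u=2·4.420660+0·5.941339+3/4·7.230651≈14.264308; next y=2/5·(-3.420660)+1/2·14.264308≈5.763890
n=9: y≈5.763890, sp=1, e=sp−y≈-4.763890; I≈1.177449, D=e−e_prev≈-9.184550; u=2·(-4.763890)+0·1.177449+3/4·(-9.184550)≈-16.416192; next y=2/5·5.763890+1/2·(-16.416192)≈-5.902540
n=10: y≈-5.902540, sp=1, e=sp−y≈6.902540; I≈8.079989, D=e−e_prev≈11.666430; u=2·6.902540+0·8.079989+3/4·11.666430≈22.554903; next y=2/5·(-5.902540)+1/2·22.554903≈8.916435
n=11: y≈8.916435, sp=1, e=sp−y≈-7.916435; I≈0.163554, D=e−e_prev≈-14.818976; u=2·(-7.916435)+0·0.163554+3/4·(-14.818976)≈-26.947102; next y=2/5·8.916435+1/2·(-26.947102)≈-9.906977
n=12: y≈-9.906977, sp=1, e=sp−y≈10.906977; I≈11.070531, D=e−e_prev≈18.823412; u=2·10.906977+0·11.070531+3/4·18.823412≈35.931514; next y=2/5·(-9.906977)+1/2·35.931514≈14.002966
n=13: y≈14.002966, sp=1, e=sp−y≈-13.002966; I≈-1.932435, D=e−e_prev≈-23.909943; u=2·(-13.002966)+0·(-1.932435)+3/4·(-23.909943)≈-43.938389; next y=2/5·14.002966+1/2·(-43.938389)≈-16.368008
n=14: y≈-16.368008, sp=1, e=sp−y≈17.368008; I≈15.435573, D=e−e_prev≈30.370974; u=2·17.368008+0·15.435573+3/4·30.370974≈57.514247; next y=2/5·(-16.368008)+1/2·57.514247≈22.209920

0 1 2.750 0.000
1 1 -1.781 1.375
2 1 3.968 -0.341
3 1 -3.337 1.848
4 1 5.941 -0.929
5 1 -5.844 2.599
6 1 9.126 -1.882
7 1 -9.889 3.810
8 1 14.264 -3.421
9 1 -16.416 5.764
10 1 22.555 -5.903
11 1 -26.947 8.916
12 1 35.932 -9.907
13 1 -43.938 14.003
14 1 57.514 -16.368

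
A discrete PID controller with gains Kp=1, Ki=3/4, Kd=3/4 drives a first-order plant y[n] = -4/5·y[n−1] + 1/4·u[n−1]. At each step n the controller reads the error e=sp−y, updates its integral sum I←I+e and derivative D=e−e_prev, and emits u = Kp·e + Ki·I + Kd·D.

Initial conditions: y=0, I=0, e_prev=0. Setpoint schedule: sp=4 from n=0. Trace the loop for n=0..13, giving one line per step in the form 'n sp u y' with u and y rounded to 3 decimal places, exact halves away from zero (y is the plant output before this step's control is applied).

0 4 10.000 0.000
1 4 3.750 2.500
2 4 15.656 -1.063
3 4 2.215 4.764
4 4 26.066 -3.258
5 4 -5.457 9.122
6 4 44.448 -8.662
7 4 -26.154 18.042
8 4 80.877 -20.972
9 4 -74.576 36.997
10 4 157.248 -48.242
11 4 -182.866 77.905
12 4 321.180 -108.041
13 4 -421.171 166.728

(exact arithmetic carried between steps; '≈' marks a value shown rounded to 6 d.p. or computed from one; I and e_prev carry over from the previous line; the table rounds u and y to 3 d.p., halves away from zero)
n=0: y=0, sp=4, e=sp−y=4; I=4, D=e−e_prev=4; u=1·4+3/4·4+3/4·4=10; next y=-4/5·0+1/4·10=2.5
n=1: y=2.5, sp=4, e=sp−y=1.5; I=5.5, D=e−e_prev=-2.5; u=1·1.5+3/4·5.5+3/4·(-2.5)=3.75; next y=-4/5·2.5+1/4·3.75=-1.0625
n=2: y=-1.0625, sp=4, e=sp−y=5.0625; I=10.5625, D=e−e_prev=3.5625; u=1·5.0625+3/4·10.5625+3/4·3.5625=15.65625; next y=-4/5·(-1.0625)+1/4·15.65625≈4.764063
n=3: y≈4.764063, sp=4, e=sp−y≈-0.764063; I≈9.798438, D=e−e_prev≈-5.826563; u=1·(-0.764063)+3/4·9.798438+3/4·(-5.826563)≈2.214844; next y=-4/5·4.764063+1/4·2.214844≈-3.257539
n=4: y≈-3.257539, sp=4, e=sp−y≈7.257539; I≈17.055977, D=e−e_prev≈8.021602; u=1·7.257539+3/4·17.055977+3/4·8.021602≈26.065723; next y=-4/5·(-3.257539)+1/4·26.065723≈9.122462
n=5: y≈9.122462, sp=4, e=sp−y≈-5.122462; I≈11.933515, D=e−e_prev≈-12.380001; u=1·(-5.122462)+3/4·11.933515+3/4·(-12.380001)≈-5.457327; next y=-4/5·9.122462+1/4·(-5.457327)≈-8.662301
n=6: y≈-8.662301, sp=4, e=sp−y≈12.662301; I≈24.595816, D=e−e_prev≈17.784763; u=1·12.662301+3/4·24.595816+3/4·17.784763≈44.447735; next y=-4/5·(-8.662301)+1/4·44.447735≈18.041775
n=7: y≈18.041775, sp=4, e=sp−y≈-14.041775; I≈10.554041, D=e−e_prev≈-26.704076; u=1·(-14.041775)+3/4·10.554041+3/4·(-26.704076)≈-26.154301; next y=-4/5·18.041775+1/4·(-26.154301)≈-20.971995
n=8: y≈-20.971995, sp=4, e=sp−y≈24.971995; I≈35.526036, D=e−e_prev≈39.013770; u=1·24.971995+3/4·35.526036+3/4·39.013770≈80.876850; next y=-4/5·(-20.971995)+1/4·80.876850≈36.996808
n=9: y≈36.996808, sp=4, e=sp−y≈-32.996808; I≈2.529228, D=e−e_prev≈-57.968804; u=1·(-32.996808)+3/4·2.529228+3/4·(-57.968804)≈-74.576490; next y=-4/5·36.996808+1/4·(-74.576490)≈-48.241569
n=10: y≈-48.241569, sp=4, e=sp−y≈52.241569; I≈54.770797, D=e−e_prev≈85.238378; u=1·52.241569+3/4·54.770797+3/4·85.238378≈157.248451; next y=-4/5·(-48.241569)+1/4·157.248451≈77.905368
n=11: y≈77.905368, sp=4, e=sp−y≈-73.905368; I≈-19.134571, D=e−e_prev≈-126.146938; u=1·(-73.905368)+3/4·(-19.134571)+3/4·(-126.146938)≈-182.866500; next y=-4/5·77.905368+1/4·(-182.866500)≈-108.040919
n=12: y≈-108.040919, sp=4, e=sp−y≈112.040919; I≈92.906348, D=e−e_prev≈185.946288; u=1·112.040919+3/4·92.906348+3/4·185.946288≈321.180397; next y=-4/5·(-108.040919)+1/4·321.180397≈166.727835
n=13: y≈166.727835, sp=4, e=sp−y≈-162.727835; I≈-69.821486, D=e−e_prev≈-274.768754; u=1·(-162.727835)+3/4·(-69.821486)+3/4·(-274.768754)≈-421.170515; next y=-4/5·166.727835+1/4·(-421.170515)≈-238.674897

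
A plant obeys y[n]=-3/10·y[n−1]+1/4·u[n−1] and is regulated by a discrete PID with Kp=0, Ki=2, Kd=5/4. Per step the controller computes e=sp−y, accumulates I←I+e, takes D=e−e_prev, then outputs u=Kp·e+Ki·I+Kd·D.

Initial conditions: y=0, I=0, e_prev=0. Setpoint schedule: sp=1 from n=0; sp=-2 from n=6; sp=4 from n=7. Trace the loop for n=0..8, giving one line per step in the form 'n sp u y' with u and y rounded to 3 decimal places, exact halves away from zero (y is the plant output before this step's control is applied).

(exact arithmetic carried between steps; '≈' marks a value shown rounded to 6 d.p. or computed from one; I and e_prev carry over from the previous line; the table rounds u and y to 3 d.p., halves away from zero)
n=0: y=0, sp=1, e=sp−y=1; I=1, D=e−e_prev=1; u=0·1+2·1+5/4·1=3.25; next y=-3/10·0+1/4·3.25=0.8125
n=1: y=0.8125, sp=1, e=sp−y=0.1875; I=1.1875, D=e−e_prev=-0.8125; u=0·0.1875+2·1.1875+5/4·(-0.8125)=1.359375; next y=-3/10·0.8125+1/4·1.359375≈0.096094
n=2: y≈0.096094, sp=1, e=sp−y≈0.903906; I≈2.091406, D=e−e_prev≈0.716406; u=0·0.903906+2·2.091406+5/4·0.716406≈5.078320; next y=-3/10·0.096094+1/4·5.078320≈1.240752
n=3: y≈1.240752, sp=1, e=sp−y≈-0.240752; I≈1.850654, D=e−e_prev≈-1.144658; u=0·(-0.240752)+2·1.850654+5/4·(-1.144658)≈2.270486; next y=-3/10·1.240752+1/4·2.270486≈0.195396
n=4: y≈0.195396, sp=1, e=sp−y≈0.804604; I≈2.655258, D=e−e_prev≈1.045356; u=0·0.804604+2·2.655258+5/4·1.045356≈6.617212; next y=-3/10·0.195396+1/4·6.617212≈1.595684
n=5: y≈1.595684, sp=1, e=sp−y≈-0.595684; I≈2.059574, D=e−e_prev≈-1.400288; u=0·(-0.595684)+2·2.059574+5/4·(-1.400288)≈2.368788; next y=-3/10·1.595684+1/4·2.368788≈0.113492
n=6: y≈0.113492, sp=-2, e=sp−y≈-2.113492; I≈-0.053918, D=e−e_prev≈-1.517807; u=0·(-2.113492)+2·(-0.053918)+5/4·(-1.517807)≈-2.005094; next y=-3/10·0.113492+1/4·(-2.005094)≈-0.535321
n=7: y≈-0.535321, sp=4, e=sp−y≈4.535321; I≈4.481404, D=e−e_prev≈6.648813; u=0·4.535321+2·4.481404+5/4·6.648813≈17.273823; next y=-3/10·(-0.535321)+1/4·17.273823≈4.479052
n=8: y≈4.479052, sp=4, e=sp−y≈-0.479052; I≈4.002351, D=e−e_prev≈-5.014373; u=0·(-0.479052)+2·4.002351+5/4·(-5.014373)≈1.736736; next y=-3/10·4.479052+1/4·1.736736≈-0.909532

0 1 3.250 0.000
1 1 1.359 0.813
2 1 5.078 0.096
3 1 2.270 1.241
4 1 6.617 0.195
5 1 2.369 1.596
6 -2 -2.005 0.113
7 4 17.274 -0.535
8 4 1.737 4.479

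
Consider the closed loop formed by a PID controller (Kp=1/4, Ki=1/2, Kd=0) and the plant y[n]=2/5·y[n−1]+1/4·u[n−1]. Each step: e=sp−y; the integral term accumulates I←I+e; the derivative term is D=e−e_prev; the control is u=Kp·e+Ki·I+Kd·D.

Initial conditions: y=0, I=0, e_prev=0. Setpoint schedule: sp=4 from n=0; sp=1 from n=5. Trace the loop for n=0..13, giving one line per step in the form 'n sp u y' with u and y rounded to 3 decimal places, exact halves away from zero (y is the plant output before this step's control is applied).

(exact arithmetic carried between steps; '≈' marks a value shown rounded to 6 d.p. or computed from one; I and e_prev carry over from the previous line; the table rounds u and y to 3 d.p., halves away from zero)
n=0: y=0, sp=4, e=sp−y=4; I=4, D=e−e_prev=4; u=1/4·4+1/2·4+0·4=3; next y=2/5·0+1/4·3=0.75
n=1: y=0.75, sp=4, e=sp−y=3.25; I=7.25, D=e−e_prev=-0.75; u=1/4·3.25+1/2·7.25+0·(-0.75)=4.4375; next y=2/5·0.75+1/4·4.4375=1.409375
n=2: y=1.409375, sp=4, e=sp−y=2.590625; I=9.840625, D=e−e_prev=-0.659375; u=1/4·2.590625+1/2·9.840625+0·(-0.659375)≈5.567969; next y=2/5·1.409375+1/4·5.567969≈1.955742
n=3: y≈1.955742, sp=4, e=sp−y≈2.044258; I≈11.884883, D=e−e_prev≈-0.546367; u=1/4·2.044258+1/2·11.884883+0·(-0.546367)≈6.453506; next y=2/5·1.955742+1/4·6.453506≈2.395673
n=4: y≈2.395673, sp=4, e=sp−y≈1.604327; I≈13.489209, D=e−e_prev≈-0.439931; u=1/4·1.604327+1/2·13.489209+0·(-0.439931)≈7.145686; next y=2/5·2.395673+1/4·7.145686≈2.744691
n=5: y≈2.744691, sp=1, e=sp−y≈-1.744691; I≈11.744519, D=e−e_prev≈-3.349018; u=1/4·(-1.744691)+1/2·11.744519+0·(-3.349018)≈5.436087; next y=2/5·2.744691+1/4·5.436087≈2.456898
n=6: y≈2.456898, sp=1, e=sp−y≈-1.456898; I≈10.287621, D=e−e_prev≈0.287793; u=1/4·(-1.456898)+1/2·10.287621+0·0.287793≈4.779586; next y=2/5·2.456898+1/4·4.779586≈2.177656
n=7: y≈2.177656, sp=1, e=sp−y≈-1.177656; I≈9.109965, D=e−e_prev≈0.279242; u=1/4·(-1.177656)+1/2·9.109965+0·0.279242≈4.260569; next y=2/5·2.177656+1/4·4.260569≈1.936204
n=8: y≈1.936204, sp=1, e=sp−y≈-0.936204; I≈8.173760, D=e−e_prev≈0.241451; u=1/4·(-0.936204)+1/2·8.173760+0·0.241451≈3.852829; next y=2/5·1.936204+1/4·3.852829≈1.737689
n=9: y≈1.737689, sp=1, e=sp−y≈-0.737689; I≈7.436071, D=e−e_prev≈0.198515; u=1/4·(-0.737689)+1/2·7.436071+0·0.198515≈3.533613; next y=2/5·1.737689+1/4·3.533613≈1.578479
n=10: y≈1.578479, sp=1, e=sp−y≈-0.578479; I≈6.857592, D=e−e_prev≈0.159210; u=1/4·(-0.578479)+1/2·6.857592+0·0.159210≈3.284176; next y=2/5·1.578479+1/4·3.284176≈1.452436
n=11: y≈1.452436, sp=1, e=sp−y≈-0.452436; I≈6.405157, D=e−e_prev≈0.126043; u=1/4·(-0.452436)+1/2·6.405157+0·0.126043≈3.089469; next y=2/5·1.452436+1/4·3.089469≈1.353342
n=12: y≈1.353342, sp=1, e=sp−y≈-0.353342; I≈6.051815, D=e−e_prev≈0.099094; u=1/4·(-0.353342)+1/2·6.051815+0·0.099094≈2.937572; next y=2/5·1.353342+1/4·2.937572≈1.275730
n=13: y≈1.275730, sp=1, e=sp−y≈-0.275730; I≈5.776085, D=e−e_prev≈0.077612; u=1/4·(-0.275730)+1/2·5.776085+0·0.077612≈2.819110; next y=2/5·1.275730+1/4·2.819110≈1.215069

0 4 3.000 0.000
1 4 4.438 0.750
2 4 5.568 1.409
3 4 6.454 1.956
4 4 7.146 2.396
5 1 5.436 2.745
6 1 4.780 2.457
7 1 4.261 2.178
8 1 3.853 1.936
9 1 3.534 1.738
10 1 3.284 1.578
11 1 3.089 1.452
12 1 2.938 1.353
13 1 2.819 1.276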